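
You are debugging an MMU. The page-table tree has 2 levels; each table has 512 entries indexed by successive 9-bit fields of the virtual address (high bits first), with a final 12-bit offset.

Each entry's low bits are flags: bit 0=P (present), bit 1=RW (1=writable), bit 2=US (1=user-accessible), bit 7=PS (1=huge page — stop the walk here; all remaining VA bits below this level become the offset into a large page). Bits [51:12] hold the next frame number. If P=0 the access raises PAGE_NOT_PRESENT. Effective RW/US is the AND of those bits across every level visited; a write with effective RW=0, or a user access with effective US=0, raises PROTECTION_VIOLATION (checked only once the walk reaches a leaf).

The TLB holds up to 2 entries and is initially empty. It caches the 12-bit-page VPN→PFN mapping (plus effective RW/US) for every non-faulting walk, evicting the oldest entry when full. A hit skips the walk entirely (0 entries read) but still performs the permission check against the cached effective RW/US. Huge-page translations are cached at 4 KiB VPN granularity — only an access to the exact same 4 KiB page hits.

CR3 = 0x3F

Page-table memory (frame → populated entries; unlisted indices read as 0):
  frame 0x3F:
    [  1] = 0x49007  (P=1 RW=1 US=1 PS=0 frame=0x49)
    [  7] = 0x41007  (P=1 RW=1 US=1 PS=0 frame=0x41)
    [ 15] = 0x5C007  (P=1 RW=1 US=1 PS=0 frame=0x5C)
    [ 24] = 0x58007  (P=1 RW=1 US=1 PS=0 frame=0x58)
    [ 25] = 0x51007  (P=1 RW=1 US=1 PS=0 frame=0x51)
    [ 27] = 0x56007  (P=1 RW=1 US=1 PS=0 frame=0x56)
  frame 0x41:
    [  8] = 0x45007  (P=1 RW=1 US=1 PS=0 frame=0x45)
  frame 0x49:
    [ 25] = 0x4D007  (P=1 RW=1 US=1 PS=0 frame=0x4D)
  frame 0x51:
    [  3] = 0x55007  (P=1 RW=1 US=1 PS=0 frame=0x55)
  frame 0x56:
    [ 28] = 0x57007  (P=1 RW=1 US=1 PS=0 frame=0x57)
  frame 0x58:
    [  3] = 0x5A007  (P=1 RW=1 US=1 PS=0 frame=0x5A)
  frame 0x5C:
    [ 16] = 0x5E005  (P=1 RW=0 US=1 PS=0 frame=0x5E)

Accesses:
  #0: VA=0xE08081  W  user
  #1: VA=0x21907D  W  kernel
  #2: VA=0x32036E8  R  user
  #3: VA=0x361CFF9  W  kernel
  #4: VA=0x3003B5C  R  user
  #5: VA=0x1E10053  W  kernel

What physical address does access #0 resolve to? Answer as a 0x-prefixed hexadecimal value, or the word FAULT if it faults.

Trace:
#0 VA=0xE08081 (w,user):
  L0: frame=0x3F idx=7 entry=0x41007 [P=1 RW=1 US=1 PS=0]
  L1: frame=0x41 idx=8 entry=0x45007 [P=1 RW=1 US=1 PS=0]
  ⇒ phys 0x45081  [2 reads]
#1 VA=0x21907D (w,kernel):
  L0: frame=0x3F idx=1 entry=0x49007 [P=1 RW=1 US=1 PS=0]
  L1: frame=0x49 idx=25 entry=0x4D007 [P=1 RW=1 US=1 PS=0]
  ⇒ phys 0x4D07D  [2 reads]
#2 VA=0x32036E8 (r,user):
  L0: frame=0x3F idx=25 entry=0x51007 [P=1 RW=1 US=1 PS=0]
  L1: frame=0x51 idx=3 entry=0x55007 [P=1 RW=1 US=1 PS=0]
  ⇒ phys 0x556E8  [2 reads]
#3 VA=0x361CFF9 (w,kernel):
  L0: frame=0x3F idx=27 entry=0x56007 [P=1 RW=1 US=1 PS=0]
  L1: frame=0x56 idx=28 entry=0x57007 [P=1 RW=1 US=1 PS=0]
  ⇒ phys 0x57FF9  [2 reads]
#4 VA=0x3003B5C (r,user):
  L0: frame=0x3F idx=24 entry=0x58007 [P=1 RW=1 US=1 PS=0]
  L1: frame=0x58 idx=3 entry=0x5A007 [P=1 RW=1 US=1 PS=0]
  ⇒ phys 0x5AB5C  [2 reads]
#5 VA=0x1E10053 (w,kernel):
  L0: frame=0x3F idx=15 entry=0x5C007 [P=1 RW=1 US=1 PS=0]
  L1: frame=0x5C idx=16 entry=0x5E005 [P=1 RW=0 US=1 PS=0]
  → PROTECTION_VIOLATION  (2 entries read)

Access #0 PA: 0x45081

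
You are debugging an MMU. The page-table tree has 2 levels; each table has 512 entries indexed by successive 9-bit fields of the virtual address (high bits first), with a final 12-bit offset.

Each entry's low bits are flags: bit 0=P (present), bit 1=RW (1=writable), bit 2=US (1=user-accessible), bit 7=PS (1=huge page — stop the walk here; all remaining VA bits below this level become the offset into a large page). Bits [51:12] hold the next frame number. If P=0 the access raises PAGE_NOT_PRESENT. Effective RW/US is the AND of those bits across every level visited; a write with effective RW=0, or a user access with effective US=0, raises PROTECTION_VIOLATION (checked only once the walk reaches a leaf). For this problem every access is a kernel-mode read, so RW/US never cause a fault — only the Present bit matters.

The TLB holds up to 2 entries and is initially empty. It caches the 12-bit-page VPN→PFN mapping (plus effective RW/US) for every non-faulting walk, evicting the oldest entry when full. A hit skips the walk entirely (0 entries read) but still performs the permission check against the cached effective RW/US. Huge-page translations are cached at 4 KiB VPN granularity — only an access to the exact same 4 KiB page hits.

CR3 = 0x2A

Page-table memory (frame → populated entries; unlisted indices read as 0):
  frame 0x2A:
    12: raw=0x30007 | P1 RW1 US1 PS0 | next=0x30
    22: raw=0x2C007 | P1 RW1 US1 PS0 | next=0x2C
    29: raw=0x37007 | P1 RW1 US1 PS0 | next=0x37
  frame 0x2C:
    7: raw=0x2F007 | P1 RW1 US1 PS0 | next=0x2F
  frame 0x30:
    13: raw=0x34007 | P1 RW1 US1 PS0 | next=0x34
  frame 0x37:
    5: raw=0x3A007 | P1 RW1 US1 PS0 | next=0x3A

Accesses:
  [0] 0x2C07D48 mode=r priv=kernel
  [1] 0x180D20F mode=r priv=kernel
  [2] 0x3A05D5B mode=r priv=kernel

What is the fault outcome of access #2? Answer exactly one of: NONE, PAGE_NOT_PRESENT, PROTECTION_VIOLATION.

Walk each access:
#0 VA=0x2C07D48 (r,kernel):
  [0] read 0x2A idx=22: raw=0x2C007 flags P=1 W=1 U=1 S=0
  [1] read 0x2C idx=7: raw=0x2F007 flags P=1 W=1 U=1 S=0
  ⇒ phys 0x2FD48  [2 reads]
#1 VA=0x180D20F (r,kernel):
  [0] read 0x2A idx=12: raw=0x30007 flags P=1 W=1 U=1 S=0
  [1] read 0x30 idx=13: raw=0x34007 flags P=1 W=1 U=1 S=0
  ⇒ phys 0x3420F  [2 reads]
#2 VA=0x3A05D5B (r,kernel):
  [0] read 0x2A idx=29: raw=0x37007 flags P=1 W=1 U=1 S=0
  [1] read 0x37 idx=5: raw=0x3A007 flags P=1 W=1 U=1 S=0
  ⇒ phys 0x3AD5B  [2 reads]

Access #2 fault: NONE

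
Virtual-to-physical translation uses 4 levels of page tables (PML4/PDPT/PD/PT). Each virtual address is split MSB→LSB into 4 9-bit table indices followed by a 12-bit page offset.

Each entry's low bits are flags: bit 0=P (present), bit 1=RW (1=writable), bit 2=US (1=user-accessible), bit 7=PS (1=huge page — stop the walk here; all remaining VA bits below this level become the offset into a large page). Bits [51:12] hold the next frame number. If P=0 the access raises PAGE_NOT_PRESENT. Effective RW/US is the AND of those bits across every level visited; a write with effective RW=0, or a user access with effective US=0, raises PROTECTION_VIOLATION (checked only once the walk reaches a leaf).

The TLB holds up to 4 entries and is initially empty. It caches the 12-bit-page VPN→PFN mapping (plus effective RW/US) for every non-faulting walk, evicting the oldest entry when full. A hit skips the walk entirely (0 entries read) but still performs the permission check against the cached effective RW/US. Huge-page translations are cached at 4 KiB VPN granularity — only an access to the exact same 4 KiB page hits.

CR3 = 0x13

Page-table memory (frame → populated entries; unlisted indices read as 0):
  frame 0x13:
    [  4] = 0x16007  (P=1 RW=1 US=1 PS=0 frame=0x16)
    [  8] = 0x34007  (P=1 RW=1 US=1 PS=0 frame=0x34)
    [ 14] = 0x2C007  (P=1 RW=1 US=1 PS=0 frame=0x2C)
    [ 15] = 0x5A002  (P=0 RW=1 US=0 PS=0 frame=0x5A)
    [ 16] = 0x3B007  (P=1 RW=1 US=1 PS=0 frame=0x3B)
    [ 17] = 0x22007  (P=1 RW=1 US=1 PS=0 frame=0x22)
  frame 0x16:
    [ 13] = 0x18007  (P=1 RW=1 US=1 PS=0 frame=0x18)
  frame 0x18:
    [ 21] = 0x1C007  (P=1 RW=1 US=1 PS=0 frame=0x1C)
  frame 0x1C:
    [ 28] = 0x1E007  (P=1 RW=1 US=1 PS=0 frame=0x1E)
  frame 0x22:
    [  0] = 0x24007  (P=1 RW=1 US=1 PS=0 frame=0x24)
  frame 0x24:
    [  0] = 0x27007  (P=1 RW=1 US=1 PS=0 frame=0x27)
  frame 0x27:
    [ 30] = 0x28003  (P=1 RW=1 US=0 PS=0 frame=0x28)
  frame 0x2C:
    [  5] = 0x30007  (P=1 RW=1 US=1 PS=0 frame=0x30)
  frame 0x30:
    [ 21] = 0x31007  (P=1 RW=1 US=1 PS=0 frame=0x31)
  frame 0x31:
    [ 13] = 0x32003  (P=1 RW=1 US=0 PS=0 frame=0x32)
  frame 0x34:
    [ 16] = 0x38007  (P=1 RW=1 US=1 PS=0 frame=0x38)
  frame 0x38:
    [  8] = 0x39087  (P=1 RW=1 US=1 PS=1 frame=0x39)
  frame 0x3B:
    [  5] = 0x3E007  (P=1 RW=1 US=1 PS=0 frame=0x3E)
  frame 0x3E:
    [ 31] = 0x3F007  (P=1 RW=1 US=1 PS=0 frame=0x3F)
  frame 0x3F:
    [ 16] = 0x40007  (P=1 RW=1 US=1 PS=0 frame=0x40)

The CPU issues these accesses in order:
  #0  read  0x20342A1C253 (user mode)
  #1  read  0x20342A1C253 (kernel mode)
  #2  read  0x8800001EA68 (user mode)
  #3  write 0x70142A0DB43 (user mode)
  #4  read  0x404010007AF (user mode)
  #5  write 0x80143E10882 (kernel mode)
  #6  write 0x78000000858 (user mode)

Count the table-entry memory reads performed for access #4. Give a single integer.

Per-access translation:
#0 VA=0x20342A1C253 (r,user):
  [0] read 0x13 idx=4: raw=0x16007 flags P=1 W=1 U=1 S=0
  [1] read 0x16 idx=13: raw=0x18007 flags P=1 W=1 U=1 S=0
  [2] read 0x18 idx=21: raw=0x1C007 flags P=1 W=1 U=1 S=0
  [3] read 0x1C idx=28: raw=0x1E007 flags P=1 W=1 U=1 S=0
  → PA=0x1E253  (4 entries read)
#1 VA=0x20342A1C253 (r,kernel):
  TLB hit vpn=0x20342A1C → PA=0x1E253
#2 VA=0x8800001EA68 (r,user):
  [0] read 0x13 idx=17: raw=0x22007 flags P=1 W=1 U=1 S=0
  [1] read 0x22 idx=0: raw=0x24007 flags P=1 W=1 U=1 S=0
  [2] read 0x24 idx=0: raw=0x27007 flags P=1 W=1 U=1 S=0
  [3] read 0x27 idx=30: raw=0x28003 flags P=1 W=1 U=0 S=0
  ⇒ fault: PROTECTION_VIOLATION  — 4 lookups
#3 VA=0x70142A0DB43 (w,user):
  [0] read 0x13 idx=14: raw=0x2C007 flags P=1 W=1 U=1 S=0
  [1] read 0x2C idx=5: raw=0x30007 flags P=1 W=1 U=1 S=0
  [2] read 0x30 idx=21: raw=0x31007 flags P=1 W=1 U=1 S=0
  [3] read 0x31 idx=13: raw=0x32003 flags P=1 W=1 U=0 S=0
  ⇒ fault: PROTECTION_VIOLATION  — 4 lookups
#4 VA=0x404010007AF (r,user):
  [0] read 0x13 idx=8: raw=0x34007 flags P=1 W=1 U=1 S=0
  [1] read 0x34 idx=16: raw=0x38007 flags P=1 W=1 U=1 S=0
  [2] read 0x38 idx=8: raw=0x39087 flags P=1 W=1 U=1 S=1
  → PA=0x397AF (huge @L2)  (3 entries read)
#5 VA=0x80143E10882 (w,kernel):
  [0] read 0x13 idx=16: raw=0x3B007 flags P=1 W=1 U=1 S=0
  [1] read 0x3B idx=5: raw=0x3E007 flags P=1 W=1 U=1 S=0
  [2] read 0x3E idx=31: raw=0x3F007 flags P=1 W=1 U=1 S=0
  [3] read 0x3F idx=16: raw=0x40007 flags P=1 W=1 U=1 S=0
  → PA=0x40882  (4 entries read)
#6 VA=0x78000000858 (w,user):
  [0] read 0x13 idx=15: raw=0x5A002 flags P=0 W=1 U=0 S=0
  ⇒ fault: PAGE_NOT_PRESENT  — 1 lookups

Entries read for #4: 3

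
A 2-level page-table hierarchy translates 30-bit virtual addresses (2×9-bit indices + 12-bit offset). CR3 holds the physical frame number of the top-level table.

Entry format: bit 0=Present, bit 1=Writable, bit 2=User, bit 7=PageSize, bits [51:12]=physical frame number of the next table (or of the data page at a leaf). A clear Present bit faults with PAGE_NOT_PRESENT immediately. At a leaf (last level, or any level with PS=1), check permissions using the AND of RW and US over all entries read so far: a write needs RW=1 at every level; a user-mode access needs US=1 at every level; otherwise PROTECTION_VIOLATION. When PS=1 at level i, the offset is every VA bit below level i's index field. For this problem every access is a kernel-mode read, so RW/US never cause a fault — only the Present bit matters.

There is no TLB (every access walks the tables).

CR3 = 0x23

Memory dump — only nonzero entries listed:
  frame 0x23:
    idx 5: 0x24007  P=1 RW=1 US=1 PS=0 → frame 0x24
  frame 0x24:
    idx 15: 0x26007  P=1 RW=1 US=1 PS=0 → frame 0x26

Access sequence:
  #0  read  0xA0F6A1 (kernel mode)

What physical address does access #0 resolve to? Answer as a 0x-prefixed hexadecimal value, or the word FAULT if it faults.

Walk each access:
#0 VA=0xA0F6A1 (r,kernel):
  L0 @0x23[5] → 0x24007  P=1,RW=1,US=1,PS=0
  L1 @0x24[15] → 0x26007  P=1,RW=1,US=1,PS=0
  ⇒ phys 0x266A1  [2 reads]

Access #0 PA: 0x266A1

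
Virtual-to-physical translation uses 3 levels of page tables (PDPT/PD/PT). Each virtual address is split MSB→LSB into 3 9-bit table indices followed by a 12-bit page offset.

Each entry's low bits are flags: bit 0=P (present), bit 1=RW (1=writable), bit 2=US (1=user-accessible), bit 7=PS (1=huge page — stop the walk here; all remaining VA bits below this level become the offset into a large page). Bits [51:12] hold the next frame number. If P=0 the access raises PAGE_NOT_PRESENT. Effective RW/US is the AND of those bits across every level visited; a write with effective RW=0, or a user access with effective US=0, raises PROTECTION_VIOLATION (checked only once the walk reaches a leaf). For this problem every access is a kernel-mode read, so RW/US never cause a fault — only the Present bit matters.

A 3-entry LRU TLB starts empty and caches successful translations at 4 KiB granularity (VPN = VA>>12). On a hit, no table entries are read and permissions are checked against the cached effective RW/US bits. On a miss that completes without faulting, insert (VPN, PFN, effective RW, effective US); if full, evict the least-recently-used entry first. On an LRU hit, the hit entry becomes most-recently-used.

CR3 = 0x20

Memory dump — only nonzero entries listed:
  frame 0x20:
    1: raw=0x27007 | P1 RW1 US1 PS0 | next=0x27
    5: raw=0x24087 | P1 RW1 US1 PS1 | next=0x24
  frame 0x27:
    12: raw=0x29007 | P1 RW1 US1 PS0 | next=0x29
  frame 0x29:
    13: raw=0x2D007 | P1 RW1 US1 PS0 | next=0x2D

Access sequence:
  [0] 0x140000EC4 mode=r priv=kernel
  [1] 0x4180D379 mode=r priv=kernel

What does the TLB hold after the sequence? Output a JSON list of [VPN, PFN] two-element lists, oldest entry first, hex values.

Trace:
#0 VA=0x140000EC4 (r,kernel):
  L0 @0x20[5] → 0x24087  P=1,RW=1,US=1,PS=1
  ✓ 0x24EC4 (huge @L0)  — 1 lookups
#1 VA=0x4180D379 (r,kernel):
  L0 @0x20[1] → 0x27007  P=1,RW=1,US=1,PS=0
  L1 @0x27[12] → 0x29007  P=1,RW=1,US=1,PS=0
  L2 @0x29[13] → 0x2D007  P=1,RW=1,US=1,PS=0
  ✓ 0x2D379  — 3 lookups

TLB: [["0x140000", "0x24"], ["0x4180D", "0x2D"]]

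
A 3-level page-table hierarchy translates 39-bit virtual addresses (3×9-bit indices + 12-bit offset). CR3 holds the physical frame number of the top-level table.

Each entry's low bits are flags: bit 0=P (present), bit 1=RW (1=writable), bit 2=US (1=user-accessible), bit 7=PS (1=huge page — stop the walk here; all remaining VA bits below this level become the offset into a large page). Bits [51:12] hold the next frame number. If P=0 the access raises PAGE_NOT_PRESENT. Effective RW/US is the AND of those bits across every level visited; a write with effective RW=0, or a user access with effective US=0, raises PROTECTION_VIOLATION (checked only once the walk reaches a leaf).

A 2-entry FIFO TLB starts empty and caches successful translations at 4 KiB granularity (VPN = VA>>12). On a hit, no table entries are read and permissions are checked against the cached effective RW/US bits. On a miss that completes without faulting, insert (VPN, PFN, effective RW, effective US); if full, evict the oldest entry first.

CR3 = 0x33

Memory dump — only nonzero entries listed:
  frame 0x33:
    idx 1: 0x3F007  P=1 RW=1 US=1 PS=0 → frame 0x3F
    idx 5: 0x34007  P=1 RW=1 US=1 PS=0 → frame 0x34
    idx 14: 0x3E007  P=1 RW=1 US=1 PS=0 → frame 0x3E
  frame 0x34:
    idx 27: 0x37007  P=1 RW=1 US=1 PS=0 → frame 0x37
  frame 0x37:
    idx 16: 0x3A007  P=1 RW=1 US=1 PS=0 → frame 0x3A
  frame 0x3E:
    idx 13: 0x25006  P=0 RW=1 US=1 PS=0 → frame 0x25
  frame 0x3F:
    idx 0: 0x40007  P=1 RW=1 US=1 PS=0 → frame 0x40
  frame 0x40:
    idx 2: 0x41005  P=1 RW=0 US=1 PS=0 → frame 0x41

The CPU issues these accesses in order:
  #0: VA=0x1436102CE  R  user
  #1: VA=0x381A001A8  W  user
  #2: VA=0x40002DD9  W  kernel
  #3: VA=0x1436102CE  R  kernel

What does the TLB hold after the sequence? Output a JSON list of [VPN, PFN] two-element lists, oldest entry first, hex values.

Trace:
#0 VA=0x1436102CE (r,user):
  lvl0: tbl 0x33, slot 5 ⇒ 0x34007 (P1/RW1/US1/PS0)
  lvl1: tbl 0x34, slot 27 ⇒ 0x37007 (P1/RW1/US1/PS0)
  lvl2: tbl 0x37, slot 16 ⇒ 0x3A007 (P1/RW1/US1/PS0)
  ✓ 0x3A2CE  — 3 lookups
#1 VA=0x381A001A8 (w,user):
  lvl0: tbl 0x33, slot 14 ⇒ 0x3E007 (P1/RW1/US1/PS0)
  lvl1: tbl 0x3E, slot 13 ⇒ 0x25006 (P0/RW1/US1/PS0)
  ✗ PAGE_NOT_PRESENT  [2 reads]
#2 VA=0x40002DD9 (w,kernel):
  lvl0: tbl 0x33, slot 1 ⇒ 0x3F007 (P1/RW1/US1/PS0)
  lvl1: tbl 0x3F, slot 0 ⇒ 0x40007 (P1/RW1/US1/PS0)
  lvl2: tbl 0x40, slot 2 ⇒ 0x41005 (P1/RW0/US1/PS0)
  ✗ PROTECTION_VIOLATION  [3 reads]
#3 VA=0x1436102CE (r,kernel):
  TLB hit vpn=0x143610 → PA=0x3A2CE

TLB: [["0x143610", "0x3A"]]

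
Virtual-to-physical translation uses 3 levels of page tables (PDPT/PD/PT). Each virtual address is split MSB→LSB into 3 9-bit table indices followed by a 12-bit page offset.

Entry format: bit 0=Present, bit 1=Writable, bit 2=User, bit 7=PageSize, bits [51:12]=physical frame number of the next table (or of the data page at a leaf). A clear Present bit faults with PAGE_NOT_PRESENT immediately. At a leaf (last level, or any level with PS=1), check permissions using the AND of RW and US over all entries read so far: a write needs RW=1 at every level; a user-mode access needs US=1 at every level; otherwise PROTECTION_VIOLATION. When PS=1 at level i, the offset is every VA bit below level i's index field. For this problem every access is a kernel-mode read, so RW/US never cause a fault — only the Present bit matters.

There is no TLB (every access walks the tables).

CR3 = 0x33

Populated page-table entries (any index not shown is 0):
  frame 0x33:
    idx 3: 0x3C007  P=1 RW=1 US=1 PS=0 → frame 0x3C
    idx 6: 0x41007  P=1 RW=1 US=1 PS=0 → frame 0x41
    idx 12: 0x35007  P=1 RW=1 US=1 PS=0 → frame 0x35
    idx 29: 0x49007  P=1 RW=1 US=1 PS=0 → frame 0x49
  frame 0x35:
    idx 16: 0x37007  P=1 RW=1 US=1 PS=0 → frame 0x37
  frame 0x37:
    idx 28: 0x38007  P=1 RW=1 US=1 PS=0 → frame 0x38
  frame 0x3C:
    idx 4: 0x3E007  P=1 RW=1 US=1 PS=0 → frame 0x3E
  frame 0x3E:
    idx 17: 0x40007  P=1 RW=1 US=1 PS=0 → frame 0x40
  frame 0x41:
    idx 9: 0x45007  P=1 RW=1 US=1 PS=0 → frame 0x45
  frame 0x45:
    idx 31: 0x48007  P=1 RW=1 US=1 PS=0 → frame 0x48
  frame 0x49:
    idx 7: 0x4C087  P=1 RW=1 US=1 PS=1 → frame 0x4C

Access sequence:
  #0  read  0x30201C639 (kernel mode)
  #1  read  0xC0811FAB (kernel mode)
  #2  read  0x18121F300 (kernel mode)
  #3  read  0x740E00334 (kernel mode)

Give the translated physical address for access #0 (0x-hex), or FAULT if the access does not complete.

Walk each access:
#0 VA=0x30201C639 (r,kernel):
  L0: frame=0x33 idx=12 entry=0x35007 [P=1 RW=1 US=1 PS=0]
  L1: frame=0x35 idx=16 entry=0x37007 [P=1 RW=1 US=1 PS=0]
  L2: frame=0x37 idx=28 entry=0x38007 [P=1 RW=1 US=1 PS=0]
  → PA=0x38639  (3 entries read)
#1 VA=0xC0811FAB (r,kernel):
  L0: frame=0x33 idx=3 entry=0x3C007 [P=1 RW=1 US=1 PS=0]
  L1: frame=0x3C idx=4 entry=0x3E007 [P=1 RW=1 US=1 PS=0]
  L2: frame=0x3E idx=17 entry=0x40007 [P=1 RW=1 US=1 PS=0]
  → PA=0x40FAB  (3 entries read)
#2 VA=0x18121F300 (r,kernel):
  L0: frame=0x33 idx=6 entry=0x41007 [P=1 RW=1 US=1 PS=0]
  L1: frame=0x41 idx=9 entry=0x45007 [P=1 RW=1 US=1 PS=0]
  L2: frame=0x45 idx=31 entry=0x48007 [P=1 RW=1 US=1 PS=0]
  → PA=0x48300  (3 entries read)
#3 VA=0x740E00334 (r,kernel):
  L0: frame=0x33 idx=29 entry=0x49007 [P=1 RW=1 US=1 PS=0]
  L1: frame=0x49 idx=7 entry=0x4C087 [P=1 RW=1 US=1 PS=1]
  → PA=0x4C334 (huge @L1)  (2 entries read)

Access #0 PA: 0x38639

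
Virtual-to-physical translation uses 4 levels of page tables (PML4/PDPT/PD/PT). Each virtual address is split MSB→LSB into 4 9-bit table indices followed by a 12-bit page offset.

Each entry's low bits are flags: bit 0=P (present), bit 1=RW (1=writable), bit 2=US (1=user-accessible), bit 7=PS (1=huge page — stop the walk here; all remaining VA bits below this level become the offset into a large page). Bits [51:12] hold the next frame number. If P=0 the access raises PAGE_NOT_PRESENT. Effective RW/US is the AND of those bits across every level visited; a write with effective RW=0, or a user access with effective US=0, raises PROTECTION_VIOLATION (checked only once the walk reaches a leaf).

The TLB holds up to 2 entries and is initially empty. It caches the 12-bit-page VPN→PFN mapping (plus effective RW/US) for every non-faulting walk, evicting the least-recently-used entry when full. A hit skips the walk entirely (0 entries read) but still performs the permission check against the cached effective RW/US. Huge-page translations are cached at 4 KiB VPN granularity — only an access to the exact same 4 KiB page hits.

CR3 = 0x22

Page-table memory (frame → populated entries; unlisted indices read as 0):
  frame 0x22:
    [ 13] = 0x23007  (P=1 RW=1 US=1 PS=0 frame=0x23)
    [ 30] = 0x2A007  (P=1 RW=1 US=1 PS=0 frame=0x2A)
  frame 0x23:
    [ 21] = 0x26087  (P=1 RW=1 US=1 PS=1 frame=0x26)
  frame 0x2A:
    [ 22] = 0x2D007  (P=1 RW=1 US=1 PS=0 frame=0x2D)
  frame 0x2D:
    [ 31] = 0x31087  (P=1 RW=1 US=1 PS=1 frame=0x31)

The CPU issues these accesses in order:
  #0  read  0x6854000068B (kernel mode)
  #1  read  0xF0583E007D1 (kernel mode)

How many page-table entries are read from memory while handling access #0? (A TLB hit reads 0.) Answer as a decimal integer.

Walk each access:
#0 VA=0x6854000068B (r,kernel):
  [0] read 0x22 idx=13: raw=0x23007 flags P=1 W=1 U=1 S=0
  [1] read 0x23 idx=21: raw=0x26087 flags P=1 W=1 U=1 S=1
  ⇒ phys 0x2668B (huge @L1)  [2 reads]
#1 VA=0xF0583E007D1 (r,kernel):
  [0] read 0x22 idx=30: raw=0x2A007 flags P=1 W=1 U=1 S=0
  [1] read 0x2A idx=22: raw=0x2D007 flags P=1 W=1 U=1 S=0
  [2] read 0x2D idx=31: raw=0x31087 flags P=1 W=1 U=1 S=1
  ⇒ phys 0x317D1 (huge @L2)  [3 reads]

Entries read for #0: 2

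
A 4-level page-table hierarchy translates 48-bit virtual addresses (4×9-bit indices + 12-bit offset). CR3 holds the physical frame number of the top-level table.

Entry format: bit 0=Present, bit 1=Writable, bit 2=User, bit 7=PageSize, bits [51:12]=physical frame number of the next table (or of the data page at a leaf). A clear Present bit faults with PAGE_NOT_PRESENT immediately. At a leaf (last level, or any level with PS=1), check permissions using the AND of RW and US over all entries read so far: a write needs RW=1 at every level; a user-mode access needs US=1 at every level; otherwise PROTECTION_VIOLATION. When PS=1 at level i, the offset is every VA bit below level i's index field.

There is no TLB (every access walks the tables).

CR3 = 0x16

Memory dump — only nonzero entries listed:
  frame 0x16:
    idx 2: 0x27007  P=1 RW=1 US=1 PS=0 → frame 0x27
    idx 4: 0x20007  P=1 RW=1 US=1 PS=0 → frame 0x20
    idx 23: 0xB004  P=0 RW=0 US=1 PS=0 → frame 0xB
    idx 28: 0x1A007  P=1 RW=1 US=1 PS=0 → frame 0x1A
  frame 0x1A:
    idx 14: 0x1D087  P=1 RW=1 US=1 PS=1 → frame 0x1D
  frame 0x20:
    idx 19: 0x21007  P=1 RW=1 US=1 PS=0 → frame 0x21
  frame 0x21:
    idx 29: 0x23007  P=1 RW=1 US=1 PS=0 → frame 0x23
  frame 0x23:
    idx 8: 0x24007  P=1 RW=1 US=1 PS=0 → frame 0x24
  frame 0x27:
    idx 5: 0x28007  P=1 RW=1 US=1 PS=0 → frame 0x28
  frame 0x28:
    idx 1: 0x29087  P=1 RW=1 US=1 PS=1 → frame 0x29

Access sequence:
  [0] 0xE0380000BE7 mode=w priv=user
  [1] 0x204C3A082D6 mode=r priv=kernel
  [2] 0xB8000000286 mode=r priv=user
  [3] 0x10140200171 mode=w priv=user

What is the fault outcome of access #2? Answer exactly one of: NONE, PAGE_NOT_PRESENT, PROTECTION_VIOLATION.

Walk each access:
#0 VA=0xE0380000BE7 (w,user):
  L0 @0x16[28] → 0x1A007  P=1,RW=1,US=1,PS=0
  L1 @0x1A[14] → 0x1D087  P=1,RW=1,US=1,PS=1
  → PA=0x1DBE7 (huge @L1)  (2 entries read)
#1 VA=0x204C3A082D6 (r,kernel):
  L0 @0x16[4] → 0x20007  P=1,RW=1,US=1,PS=0
  L1 @0x20[19] → 0x21007  P=1,RW=1,US=1,PS=0
  L2 @0x21[29] → 0x23007  P=1,RW=1,US=1,PS=0
  L3 @0x23[8] → 0x24007  P=1,RW=1,US=1,PS=0
  → PA=0x242D6  (4 entries read)
#2 VA=0xB8000000286 (r,user):
  L0 @0x16[23] → 0xB004  P=0,RW=0,US=1,PS=0
  → PAGE_NOT_PRESENT  (1 entries read)
#3 VA=0x10140200171 (w,user):
  L0 @0x16[2] → 0x27007  P=1,RW=1,US=1,PS=0
  L1 @0x27[5] → 0x28007  P=1,RW=1,US=1,PS=0
  L2 @0x28[1] → 0x29087  P=1,RW=1,US=1,PS=1
  → PA=0x29171 (huge @L2)  (3 entries read)

Access #2 fault: PAGE_NOT_PRESENT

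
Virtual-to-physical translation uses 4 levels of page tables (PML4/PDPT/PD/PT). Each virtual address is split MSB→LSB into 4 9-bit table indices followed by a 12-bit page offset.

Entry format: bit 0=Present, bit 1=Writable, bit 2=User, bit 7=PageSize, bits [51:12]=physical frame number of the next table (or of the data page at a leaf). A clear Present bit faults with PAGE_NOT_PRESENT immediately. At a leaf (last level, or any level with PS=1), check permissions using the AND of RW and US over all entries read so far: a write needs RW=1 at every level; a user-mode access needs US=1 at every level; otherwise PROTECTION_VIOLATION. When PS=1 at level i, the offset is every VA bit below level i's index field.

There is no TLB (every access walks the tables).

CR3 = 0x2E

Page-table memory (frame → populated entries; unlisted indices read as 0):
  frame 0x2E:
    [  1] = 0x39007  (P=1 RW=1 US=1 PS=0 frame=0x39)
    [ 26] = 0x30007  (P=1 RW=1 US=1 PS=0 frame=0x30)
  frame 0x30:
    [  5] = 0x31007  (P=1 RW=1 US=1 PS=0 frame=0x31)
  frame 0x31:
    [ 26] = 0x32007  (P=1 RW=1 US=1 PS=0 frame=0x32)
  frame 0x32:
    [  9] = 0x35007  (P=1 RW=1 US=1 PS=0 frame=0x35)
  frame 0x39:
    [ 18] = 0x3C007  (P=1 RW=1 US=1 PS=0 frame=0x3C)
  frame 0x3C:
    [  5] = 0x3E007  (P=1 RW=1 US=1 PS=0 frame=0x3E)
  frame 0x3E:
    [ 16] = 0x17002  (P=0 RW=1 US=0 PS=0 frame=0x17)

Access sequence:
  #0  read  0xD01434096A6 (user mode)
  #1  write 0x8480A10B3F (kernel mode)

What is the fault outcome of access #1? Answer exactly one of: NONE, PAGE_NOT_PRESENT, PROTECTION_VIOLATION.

Trace:
#0 VA=0xD01434096A6 (r,user):
  lvl0: tbl 0x2E, slot 26 ⇒ 0x30007 (P1/RW1/US1/PS0)
  lvl1: tbl 0x30, slot 5 ⇒ 0x31007 (P1/RW1/US1/PS0)
  lvl2: tbl 0x31, slot 26 ⇒ 0x32007 (P1/RW1/US1/PS0)
  lvl3: tbl 0x32, slot 9 ⇒ 0x35007 (P1/RW1/US1/PS0)
  ⇒ phys 0x356A6  [4 reads]
#1 VA=0x8480A10B3F (w,kernel):
  lvl0: tbl 0x2E, slot 1 ⇒ 0x39007 (P1/RW1/US1/PS0)
  lvl1: tbl 0x39, slot 18 ⇒ 0x3C007 (P1/RW1/US1/PS0)
  lvl2: tbl 0x3C, slot 5 ⇒ 0x3E007 (P1/RW1/US1/PS0)
  lvl3: tbl 0x3E, slot 16 ⇒ 0x17002 (P0/RW1/US0/PS0)
  → PAGE_NOT_PRESENT  (4 entries read)

Access #1 fault: PAGE_NOT_PRESENT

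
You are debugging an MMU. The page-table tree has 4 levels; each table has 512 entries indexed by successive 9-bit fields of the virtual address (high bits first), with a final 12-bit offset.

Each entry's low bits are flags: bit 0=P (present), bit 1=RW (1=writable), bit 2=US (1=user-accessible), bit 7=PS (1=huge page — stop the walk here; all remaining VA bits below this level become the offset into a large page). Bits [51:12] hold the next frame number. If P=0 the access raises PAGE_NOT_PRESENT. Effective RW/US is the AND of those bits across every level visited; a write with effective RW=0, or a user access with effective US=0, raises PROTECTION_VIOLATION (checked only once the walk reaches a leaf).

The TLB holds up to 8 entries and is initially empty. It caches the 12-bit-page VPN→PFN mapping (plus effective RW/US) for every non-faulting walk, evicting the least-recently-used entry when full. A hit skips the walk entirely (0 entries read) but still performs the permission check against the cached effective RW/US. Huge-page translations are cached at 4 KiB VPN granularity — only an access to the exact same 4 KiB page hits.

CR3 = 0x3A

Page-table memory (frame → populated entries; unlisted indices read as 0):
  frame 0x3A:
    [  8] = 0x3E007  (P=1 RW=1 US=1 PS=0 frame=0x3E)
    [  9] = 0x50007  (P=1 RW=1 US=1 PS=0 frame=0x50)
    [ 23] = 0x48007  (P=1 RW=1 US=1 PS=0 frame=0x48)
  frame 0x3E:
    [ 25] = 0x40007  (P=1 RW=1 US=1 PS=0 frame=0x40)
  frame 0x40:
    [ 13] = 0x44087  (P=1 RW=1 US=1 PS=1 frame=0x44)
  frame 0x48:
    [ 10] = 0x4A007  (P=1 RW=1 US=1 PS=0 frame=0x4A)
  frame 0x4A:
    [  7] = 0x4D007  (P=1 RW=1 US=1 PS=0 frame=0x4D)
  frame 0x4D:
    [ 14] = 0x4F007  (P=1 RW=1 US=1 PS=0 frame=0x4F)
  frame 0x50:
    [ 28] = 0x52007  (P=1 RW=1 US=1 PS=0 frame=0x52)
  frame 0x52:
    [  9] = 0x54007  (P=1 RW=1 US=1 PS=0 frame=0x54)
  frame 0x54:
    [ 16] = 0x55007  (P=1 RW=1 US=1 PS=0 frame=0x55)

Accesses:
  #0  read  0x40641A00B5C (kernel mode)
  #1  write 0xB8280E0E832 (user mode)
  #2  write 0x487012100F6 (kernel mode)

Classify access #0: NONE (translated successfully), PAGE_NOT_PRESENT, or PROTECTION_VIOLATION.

Walk each access:
#0 VA=0x40641A00B5C (r,kernel):
  L0: frame=0x3A idx=8 entry=0x3E007 [P=1 RW=1 US=1 PS=0]
  L1: frame=0x3E idx=25 entry=0x40007 [P=1 RW=1 US=1 PS=0]
  L2: frame=0x40 idx=13 entry=0x44087 [P=1 RW=1 US=1 PS=1]
  ⇒ phys 0x44B5C (huge @L2)  [3 reads]
#1 VA=0xB8280E0E832 (w,user):
  L0: frame=0x3A idx=23 entry=0x48007 [P=1 RW=1 US=1 PS=0]
  L1: frame=0x48 idx=10 entry=0x4A007 [P=1 RW=1 US=1 PS=0]
  L2: frame=0x4A idx=7 entry=0x4D007 [P=1 RW=1 US=1 PS=0]
  L3: frame=0x4D idx=14 entry=0x4F007 [P=1 RW=1 US=1 PS=0]
  ⇒ phys 0x4F832  [4 reads]
#2 VA=0x487012100F6 (w,kernel):
  L0: frame=0x3A idx=9 entry=0x50007 [P=1 RW=1 US=1 PS=0]
  L1: frame=0x50 idx=28 entry=0x52007 [P=1 RW=1 US=1 PS=0]
  L2: frame=0x52 idx=9 entry=0x54007 [P=1 RW=1 US=1 PS=0]
  L3: frame=0x54 idx=16 entry=0x55007 [P=1 RW=1 US=1 PS=0]
  ⇒ phys 0x550F6  [4 reads]

Access #0 fault: NONE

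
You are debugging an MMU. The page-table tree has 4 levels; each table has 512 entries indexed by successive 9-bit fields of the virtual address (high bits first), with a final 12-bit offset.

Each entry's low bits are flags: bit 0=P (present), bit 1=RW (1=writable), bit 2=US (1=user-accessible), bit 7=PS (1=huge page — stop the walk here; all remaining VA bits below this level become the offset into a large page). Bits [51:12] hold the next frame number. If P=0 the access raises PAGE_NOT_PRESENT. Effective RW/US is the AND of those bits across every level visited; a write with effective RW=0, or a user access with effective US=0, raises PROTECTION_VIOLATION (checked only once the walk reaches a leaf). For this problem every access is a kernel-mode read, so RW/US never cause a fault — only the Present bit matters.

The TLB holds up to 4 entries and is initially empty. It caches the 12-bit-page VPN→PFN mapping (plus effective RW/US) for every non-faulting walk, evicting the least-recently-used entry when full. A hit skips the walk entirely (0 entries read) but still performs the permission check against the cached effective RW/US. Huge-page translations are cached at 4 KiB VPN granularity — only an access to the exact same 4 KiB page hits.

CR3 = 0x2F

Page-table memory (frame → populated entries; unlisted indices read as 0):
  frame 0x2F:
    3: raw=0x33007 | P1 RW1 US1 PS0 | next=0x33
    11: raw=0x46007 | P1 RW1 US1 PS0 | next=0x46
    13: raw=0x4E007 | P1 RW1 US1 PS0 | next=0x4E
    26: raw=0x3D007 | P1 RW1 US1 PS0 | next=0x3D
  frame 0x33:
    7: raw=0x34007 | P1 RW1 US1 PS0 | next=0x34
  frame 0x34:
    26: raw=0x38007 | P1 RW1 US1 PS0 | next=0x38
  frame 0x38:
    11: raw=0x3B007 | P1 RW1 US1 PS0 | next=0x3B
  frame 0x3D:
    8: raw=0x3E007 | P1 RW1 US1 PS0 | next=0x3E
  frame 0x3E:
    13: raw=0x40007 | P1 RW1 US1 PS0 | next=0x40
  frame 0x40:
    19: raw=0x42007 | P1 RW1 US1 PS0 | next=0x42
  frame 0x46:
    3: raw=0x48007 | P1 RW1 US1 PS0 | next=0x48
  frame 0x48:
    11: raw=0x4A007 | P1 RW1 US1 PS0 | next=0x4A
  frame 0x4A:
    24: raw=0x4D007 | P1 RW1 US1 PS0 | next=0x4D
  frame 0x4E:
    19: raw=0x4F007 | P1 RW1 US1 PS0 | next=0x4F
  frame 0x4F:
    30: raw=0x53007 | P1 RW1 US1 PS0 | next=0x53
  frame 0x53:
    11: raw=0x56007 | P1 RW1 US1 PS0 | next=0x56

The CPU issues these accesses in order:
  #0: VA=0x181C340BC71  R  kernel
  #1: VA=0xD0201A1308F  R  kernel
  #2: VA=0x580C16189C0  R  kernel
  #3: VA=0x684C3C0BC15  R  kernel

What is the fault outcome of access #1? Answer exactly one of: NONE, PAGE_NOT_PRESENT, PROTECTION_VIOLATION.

Trace:
#0 VA=0x181C340BC71 (r,kernel):
  L0: frame=0x2F idx=3 entry=0x33007 [P=1 RW=1 US=1 PS=0]
  L1: frame=0x33 idx=7 entry=0x34007 [P=1 RW=1 US=1 PS=0]
  L2: frame=0x34 idx=26 entry=0x38007 [P=1 RW=1 US=1 PS=0]
  L3: frame=0x38 idx=11 entry=0x3B007 [P=1 RW=1 US=1 PS=0]
  → PA=0x3BC71  (4 entries read)
#1 VA=0xD0201A1308F (r,kernel):
  L0: frame=0x2F idx=26 entry=0x3D007 [P=1 RW=1 US=1 PS=0]
  L1: frame=0x3D idx=8 entry=0x3E007 [P=1 RW=1 US=1 PS=0]
  L2: frame=0x3E idx=13 entry=0x40007 [P=1 RW=1 US=1 PS=0]
  L3: frame=0x40 idx=19 entry=0x42007 [P=1 RW=1 US=1 PS=0]
  → PA=0x4208F  (4 entries read)
#2 VA=0x580C16189C0 (r,kernel):
  L0: frame=0x2F idx=11 entry=0x46007 [P=1 RW=1 US=1 PS=0]
  L1: frame=0x46 idx=3 entry=0x48007 [P=1 RW=1 US=1 PS=0]
  L2: frame=0x48 idx=11 entry=0x4A007 [P=1 RW=1 US=1 PS=0]
  L3: frame=0x4A idx=24 entry=0x4D007 [P=1 RW=1 US=1 PS=0]
  → PA=0x4D9C0  (4 entries read)
#3 VA=0x684C3C0BC15 (r,kernel):
  L0: frame=0x2F idx=13 entry=0x4E007 [P=1 RW=1 US=1 PS=0]
  L1: frame=0x4E idx=19 entry=0x4F007 [P=1 RW=1 US=1 PS=0]
  L2: frame=0x4F idx=30 entry=0x53007 [P=1 RW=1 US=1 PS=0]
  L3: frame=0x53 idx=11 entry=0x56007 [P=1 RW=1 US=1 PS=0]
  → PA=0x56C15  (4 entries read)

Access #1 fault: NONE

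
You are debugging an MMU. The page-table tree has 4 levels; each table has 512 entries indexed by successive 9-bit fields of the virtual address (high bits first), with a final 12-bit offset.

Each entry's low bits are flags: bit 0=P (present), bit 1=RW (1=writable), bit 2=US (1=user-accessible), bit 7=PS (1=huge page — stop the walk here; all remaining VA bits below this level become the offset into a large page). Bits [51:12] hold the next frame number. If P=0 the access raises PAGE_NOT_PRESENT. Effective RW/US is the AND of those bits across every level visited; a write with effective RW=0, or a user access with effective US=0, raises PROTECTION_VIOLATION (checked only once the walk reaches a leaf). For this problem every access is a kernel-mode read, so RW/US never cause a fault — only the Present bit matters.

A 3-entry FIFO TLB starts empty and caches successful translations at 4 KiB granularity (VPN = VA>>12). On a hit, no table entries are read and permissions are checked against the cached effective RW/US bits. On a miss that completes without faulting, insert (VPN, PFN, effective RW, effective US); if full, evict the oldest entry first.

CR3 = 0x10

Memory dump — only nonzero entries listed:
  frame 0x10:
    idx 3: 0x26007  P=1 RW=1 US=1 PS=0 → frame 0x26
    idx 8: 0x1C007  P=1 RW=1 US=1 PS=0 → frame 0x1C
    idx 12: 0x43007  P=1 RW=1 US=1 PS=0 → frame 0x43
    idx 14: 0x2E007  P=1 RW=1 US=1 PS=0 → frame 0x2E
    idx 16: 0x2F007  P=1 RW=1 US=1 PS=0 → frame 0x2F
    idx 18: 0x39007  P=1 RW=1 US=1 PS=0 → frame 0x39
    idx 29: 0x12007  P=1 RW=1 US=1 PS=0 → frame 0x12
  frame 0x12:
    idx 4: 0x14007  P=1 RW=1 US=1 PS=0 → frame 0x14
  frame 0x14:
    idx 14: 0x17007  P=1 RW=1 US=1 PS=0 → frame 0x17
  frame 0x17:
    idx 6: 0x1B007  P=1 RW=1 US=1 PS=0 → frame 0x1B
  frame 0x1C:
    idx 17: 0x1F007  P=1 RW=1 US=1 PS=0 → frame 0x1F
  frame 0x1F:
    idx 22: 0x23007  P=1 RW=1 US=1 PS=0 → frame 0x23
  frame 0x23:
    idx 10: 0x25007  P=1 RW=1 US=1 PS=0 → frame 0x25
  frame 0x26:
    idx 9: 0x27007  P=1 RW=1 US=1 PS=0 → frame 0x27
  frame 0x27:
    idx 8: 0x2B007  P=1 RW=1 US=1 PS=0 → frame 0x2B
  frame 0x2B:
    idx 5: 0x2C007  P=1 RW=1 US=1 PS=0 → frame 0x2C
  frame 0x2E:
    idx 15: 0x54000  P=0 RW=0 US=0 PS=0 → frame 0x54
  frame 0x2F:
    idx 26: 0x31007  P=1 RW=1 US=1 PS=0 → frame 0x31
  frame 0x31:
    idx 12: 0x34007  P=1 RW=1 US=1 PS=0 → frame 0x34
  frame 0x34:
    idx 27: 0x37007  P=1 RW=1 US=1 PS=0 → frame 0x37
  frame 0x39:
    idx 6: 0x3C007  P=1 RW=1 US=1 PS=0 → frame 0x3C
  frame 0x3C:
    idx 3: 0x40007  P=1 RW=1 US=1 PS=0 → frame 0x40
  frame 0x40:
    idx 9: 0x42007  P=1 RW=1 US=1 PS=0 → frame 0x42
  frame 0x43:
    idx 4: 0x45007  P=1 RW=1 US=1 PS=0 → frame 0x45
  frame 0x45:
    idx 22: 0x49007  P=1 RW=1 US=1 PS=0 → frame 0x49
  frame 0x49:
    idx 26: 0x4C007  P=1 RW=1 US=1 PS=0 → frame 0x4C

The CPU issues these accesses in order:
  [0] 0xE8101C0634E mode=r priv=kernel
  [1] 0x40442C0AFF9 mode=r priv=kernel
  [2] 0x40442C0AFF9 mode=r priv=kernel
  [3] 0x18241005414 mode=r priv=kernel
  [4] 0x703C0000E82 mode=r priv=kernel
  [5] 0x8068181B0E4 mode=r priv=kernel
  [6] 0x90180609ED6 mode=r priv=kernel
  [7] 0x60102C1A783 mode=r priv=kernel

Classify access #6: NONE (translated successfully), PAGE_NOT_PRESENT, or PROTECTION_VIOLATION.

Per-access translation:
#0 VA=0xE8101C0634E (r,kernel):
  [0] read 0x10 idx=29: raw=0x12007 flags P=1 W=1 U=1 S=0
  [1] read 0x12 idx=4: raw=0x14007 flags P=1 W=1 U=1 S=0
  [2] read 0x14 idx=14: raw=0x17007 flags P=1 W=1 U=1 S=0
  [3] read 0x17 idx=6: raw=0x1B007 flags P=1 W=1 U=1 S=0
  ✓ 0x1B34E  — 4 lookups
#1 VA=0x40442C0AFF9 (r,kernel):
  [0] read 0x10 idx=8: raw=0x1C007 flags P=1 W=1 U=1 S=0
  [1] read 0x1C idx=17: raw=0x1F007 flags P=1 W=1 U=1 S=0
  [2] read 0x1F idx=22: raw=0x23007 flags P=1 W=1 U=1 S=0
  [3] read 0x23 idx=10: raw=0x25007 flags P=1 W=1 U=1 S=0
  ✓ 0x25FF9  — 4 lookups
#2 VA=0x40442C0AFF9 (r,kernel):
  TLB hit vpn=0x40442C0A → PA=0x25FF9
#3 VA=0x18241005414 (r,kernel):
  [0] read 0x10 idx=3: raw=0x26007 flags P=1 W=1 U=1 S=0
  [1] read 0x26 idx=9: raw=0x27007 flags P=1 W=1 U=1 S=0
  [2] read 0x27 idx=8: raw=0x2B007 flags P=1 W=1 U=1 S=0
  [3] read 0x2B idx=5: raw=0x2C007 flags P=1 W=1 U=1 S=0
  ✓ 0x2C414  — 4 lookups
#4 VA=0x703C0000E82 (r,kernel):
  [0] read 0x10 idx=14: raw=0x2E007 flags P=1 W=1 U=1 S=0
  [1] read 0x2E idx=15: raw=0x54000 flags P=0 W=0 U=0 S=0
  → PAGE_NOT_PRESENT  (2 entries read)
#5 VA=0x8068181B0E4 (r,kernel):
  [0] read 0x10 idx=16: raw=0x2F007 flags P=1 W=1 U=1 S=0
  [1] read 0x2F idx=26: raw=0x31007 flags P=1 W=1 U=1 S=0
  [2] read 0x31 idx=12: raw=0x34007 flags P=1 W=1 U=1 S=0
  [3] read 0x34 idx=27: raw=0x37007 flags P=1 W=1 U=1 S=0
  ✓ 0x370E4  — 4 lookups
#6 VA=0x90180609ED6 (r,kernel):
  [0] read 0x10 idx=18: raw=0x39007 flags P=1 W=1 U=1 S=0
  [1] read 0x39 idx=6: raw=0x3C007 flags P=1 W=1 U=1 S=0
  [2] read 0x3C idx=3: raw=0x40007 flags P=1 W=1 U=1 S=0
  [3] read 0x40 idx=9: raw=0x42007 flags P=1 W=1 U=1 S=0
  ✓ 0x42ED6  — 4 lookups
#7 VA=0x60102C1A783 (r,kernel):
  [0] read 0x10 idx=12: raw=0x43007 flags P=1 W=1 U=1 S=0
  [1] read 0x43 idx=4: raw=0x45007 flags P=1 W=1 U=1 S=0
  [2] read 0x45 idx=22: raw=0x49007 flags P=1 W=1 U=1 S=0
  [3] read 0x49 idx=26: raw=0x4C007 flags P=1 W=1 U=1 S=0
  ✓ 0x4C783  — 4 lookups

Access #6 fault: NONE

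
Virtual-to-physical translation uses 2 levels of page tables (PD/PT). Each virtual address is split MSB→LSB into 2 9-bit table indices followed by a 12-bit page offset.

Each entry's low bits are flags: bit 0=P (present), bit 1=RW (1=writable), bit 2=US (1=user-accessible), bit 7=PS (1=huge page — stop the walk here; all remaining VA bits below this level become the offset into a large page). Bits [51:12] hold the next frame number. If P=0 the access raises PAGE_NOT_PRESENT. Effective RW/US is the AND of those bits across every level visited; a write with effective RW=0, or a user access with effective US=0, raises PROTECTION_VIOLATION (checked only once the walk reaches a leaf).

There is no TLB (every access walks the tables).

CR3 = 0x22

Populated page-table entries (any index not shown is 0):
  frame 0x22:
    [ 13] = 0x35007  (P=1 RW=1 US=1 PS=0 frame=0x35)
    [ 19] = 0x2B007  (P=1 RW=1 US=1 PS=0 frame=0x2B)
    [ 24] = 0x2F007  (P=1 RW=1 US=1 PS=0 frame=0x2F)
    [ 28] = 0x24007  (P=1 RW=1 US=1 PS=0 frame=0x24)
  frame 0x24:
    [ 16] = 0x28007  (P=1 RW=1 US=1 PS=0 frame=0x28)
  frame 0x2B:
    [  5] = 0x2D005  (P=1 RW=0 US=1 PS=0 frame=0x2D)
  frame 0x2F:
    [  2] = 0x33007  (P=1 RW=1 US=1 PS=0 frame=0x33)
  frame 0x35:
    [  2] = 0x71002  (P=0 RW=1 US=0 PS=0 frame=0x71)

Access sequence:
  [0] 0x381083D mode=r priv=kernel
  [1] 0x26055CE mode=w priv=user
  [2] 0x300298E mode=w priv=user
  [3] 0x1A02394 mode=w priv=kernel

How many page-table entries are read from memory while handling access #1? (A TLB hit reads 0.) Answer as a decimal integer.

Walk each access:
#0 VA=0x381083D (r,kernel):
  L0: frame=0x22 idx=28 entry=0x24007 [P=1 RW=1 US=1 PS=0]
  L1: frame=0x24 idx=16 entry=0x28007 [P=1 RW=1 US=1 PS=0]
  ⇒ phys 0x2883D  [2 reads]
#1 VA=0x26055CE (w,user):
  L0: frame=0x22 idx=19 entry=0x2B007 [P=1 RW=1 US=1 PS=0]
  L1: frame=0x2B idx=5 entry=0x2D005 [P=1 RW=0 US=1 PS=0]
  → PROTECTION_VIOLATION  (2 entries read)
#2 VA=0x300298E (w,user):
  L0: frame=0x22 idx=24 entry=0x2F007 [P=1 RW=1 US=1 PS=0]
  L1: frame=0x2F idx=2 entry=0x33007 [P=1 RW=1 US=1 PS=0]
  ⇒ phys 0x3398E  [2 reads]
#3 VA=0x1A02394 (w,kernel):
  L0: frame=0x22 idx=13 entry=0x35007 [P=1 RW=1 US=1 PS=0]
  L1: frame=0x35 idx=2 entry=0x71002 [P=0 RW=1 US=0 PS=0]
  → PAGE_NOT_PRESENT  (2 entries read)

Entries read for #1: 2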